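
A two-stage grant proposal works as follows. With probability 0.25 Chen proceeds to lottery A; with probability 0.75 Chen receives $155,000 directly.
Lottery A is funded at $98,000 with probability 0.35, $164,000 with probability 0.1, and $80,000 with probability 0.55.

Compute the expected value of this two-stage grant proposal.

EV(A) = 0.35 × 98000 + 0.1 × 164000 + 0.55 × 80000 = 34300 + 16400 + 44000 = 94700
Branch B: 155000 (certain)
Overall = 0.25 × 94700 + 0.75 × 155000 = 23675 + 116250 = 139925

$139,925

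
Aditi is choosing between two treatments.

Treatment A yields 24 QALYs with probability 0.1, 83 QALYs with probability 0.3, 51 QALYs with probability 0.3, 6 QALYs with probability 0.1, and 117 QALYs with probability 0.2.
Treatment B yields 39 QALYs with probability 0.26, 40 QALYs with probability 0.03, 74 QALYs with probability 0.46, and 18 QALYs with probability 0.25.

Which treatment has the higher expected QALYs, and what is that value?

Treatment A (66.6 QALYs)

Treatment A = 0.1 × 24 + 0.3 × 83 + 0.3 × 51 + 0.1 × 6 + 0.2 × 117 = 2.4 + 24.9 + 15.3 + 0.6 + 23.4 = 66.6
Treatment B = 0.26 × 39 + 0.03 × 40 + 0.46 × 74 + 0.25 × 18 = 10.14 + 1.2 + 34.04 + 4.5 = 49.88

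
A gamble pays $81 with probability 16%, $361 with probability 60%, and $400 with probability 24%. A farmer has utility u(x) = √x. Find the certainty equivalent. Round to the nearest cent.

E[u] = 0.16·√81 + 0.6·√361 + 0.24·√400 = 0.16·9 + 0.6·19 + 0.24·20 = 17.64
CE = (17.64)² = 311.1696

$311.17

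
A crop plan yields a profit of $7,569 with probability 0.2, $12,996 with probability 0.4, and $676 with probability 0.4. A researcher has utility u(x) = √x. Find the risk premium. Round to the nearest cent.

$1,595.04

E[u] = 0.2·√7569 + 0.4·√12996 + 0.4·√676 = 0.2·87 + 0.4·114 + 0.4·26 = 73.4
CE = (73.4)² = 5387.56
Risk premium = EV − CE = 6982.6 − 5387.56 = 1595.04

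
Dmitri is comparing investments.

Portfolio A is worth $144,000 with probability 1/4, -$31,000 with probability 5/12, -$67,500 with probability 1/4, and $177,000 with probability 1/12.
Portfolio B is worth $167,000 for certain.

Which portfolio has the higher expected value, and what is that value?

Portfolio B ($167,000)

Portfolio A = 1/4 × 144000 + 5/12 × (-31000) + 1/4 × (-67500) + 1/12 × 177000 = 36000 − 12916.6667 − 16875 + 14750 = 20958.3333
Portfolio B: 167000 (certain)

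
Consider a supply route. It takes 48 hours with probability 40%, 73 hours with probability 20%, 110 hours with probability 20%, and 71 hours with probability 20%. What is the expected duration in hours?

70 hours

EV = 0.4 × 48 + 0.2 × 73 + 0.2 × 110 + 0.2 × 71 = 19.2 + 14.6 + 22 + 14.2 = 70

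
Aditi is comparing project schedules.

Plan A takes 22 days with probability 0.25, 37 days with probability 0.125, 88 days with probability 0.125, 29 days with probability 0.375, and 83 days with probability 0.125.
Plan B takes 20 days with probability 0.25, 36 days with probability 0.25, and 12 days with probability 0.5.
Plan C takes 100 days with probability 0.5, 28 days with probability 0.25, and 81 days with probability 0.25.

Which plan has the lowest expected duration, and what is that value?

Plan A = 0.25 × 22 + 0.125 × 37 + 0.125 × 88 + 0.375 × 29 + 0.125 × 83 = 5.5 + 4.625 + 11 + 10.875 + 10.375 = 42.375
Plan B = 0.25 × 20 + 0.25 × 36 + 0.5 × 12 = 5 + 9 + 6 = 20
Plan C = 0.5 × 100 + 0.25 × 28 + 0.25 × 81 = 50 + 7 + 20.25 = 77.25

Plan B (20 days)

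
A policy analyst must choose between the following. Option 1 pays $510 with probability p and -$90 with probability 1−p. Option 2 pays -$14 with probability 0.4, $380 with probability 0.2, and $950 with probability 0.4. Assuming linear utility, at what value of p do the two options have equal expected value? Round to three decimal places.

EV(Option 2) = 0.4 × (-14) + 0.2 × 380 + 0.4 × 950 = -5.6 + 76 + 380 = 450.4
p·510 + (1−p)·(-90) = 450.4
600p − 90 = 450.4
p = (450.4 + 90) / 600

p = 0.901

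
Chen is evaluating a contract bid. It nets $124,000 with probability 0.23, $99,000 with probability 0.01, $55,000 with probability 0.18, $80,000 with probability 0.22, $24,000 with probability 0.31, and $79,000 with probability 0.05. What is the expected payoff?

$68,400

EV = 0.23 × 124000 + 0.01 × 99000 + 0.18 × 55000 + 0.22 × 80000 + 0.31 × 24000 + 0.05 × 79000 = 28520 + 990 + 9900 + 17600 + 7440 + 3950 = 68400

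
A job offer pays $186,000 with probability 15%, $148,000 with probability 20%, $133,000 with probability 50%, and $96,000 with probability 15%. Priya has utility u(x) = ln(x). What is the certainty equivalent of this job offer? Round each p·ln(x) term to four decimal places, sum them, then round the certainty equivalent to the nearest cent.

E[u] = 0.15·ln(186000) + 0.2·ln(148000) + 0.5·ln(133000) + 0.15·ln(96000) = 1.8200 + 2.3810 + 5.8991 + 1.7208 = 11.8209
CE = e^11.8209 ≈ 136066.63

$136,066.63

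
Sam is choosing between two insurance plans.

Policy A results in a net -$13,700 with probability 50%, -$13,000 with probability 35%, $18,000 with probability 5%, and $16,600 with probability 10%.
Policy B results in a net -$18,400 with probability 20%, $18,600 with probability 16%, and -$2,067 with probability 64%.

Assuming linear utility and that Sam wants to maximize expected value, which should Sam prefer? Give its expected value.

Policy B (-$2,026.88)

Policy A = 0.5 × (-13700) + 0.35 × (-13000) + 0.05 × 18000 + 0.1 × 16600 = -6850 − 4550 + 900 + 1660 = -8840
Policy B = 0.2 × (-18400) + 0.16 × 18600 + 0.64 × (-2067) = -3680 + 2976 − 1322.88 = -2026.88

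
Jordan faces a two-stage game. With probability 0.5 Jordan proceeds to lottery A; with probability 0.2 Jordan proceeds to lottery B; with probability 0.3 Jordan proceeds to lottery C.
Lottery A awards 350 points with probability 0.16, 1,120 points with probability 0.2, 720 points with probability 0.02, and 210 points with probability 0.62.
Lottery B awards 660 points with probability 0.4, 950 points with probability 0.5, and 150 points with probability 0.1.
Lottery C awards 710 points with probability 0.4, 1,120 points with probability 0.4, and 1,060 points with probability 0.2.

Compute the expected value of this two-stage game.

EV(A) = 0.16 × 350 + 0.2 × 1120 + 0.02 × 720 + 0.62 × 210 = 56 + 224 + 14.4 + 130.2 = 424.6
EV(B) = 0.4 × 660 + 0.5 × 950 + 0.1 × 150 = 264 + 475 + 15 = 754
EV(C) = 0.4 × 710 + 0.4 × 1120 + 0.2 × 1060 = 284 + 448 + 212 = 944
Overall = 0.5 × 424.6 + 0.2 × 754 + 0.3 × 944 = 212.3 + 150.8 + 283.2 = 646.3

646.3 points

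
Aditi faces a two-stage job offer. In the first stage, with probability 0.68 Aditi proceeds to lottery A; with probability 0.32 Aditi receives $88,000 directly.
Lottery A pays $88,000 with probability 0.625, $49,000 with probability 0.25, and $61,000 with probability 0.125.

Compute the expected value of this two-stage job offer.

EV(A) = 0.625 × 88000 + 0.25 × 49000 + 0.125 × 61000 = 55000 + 12250 + 7625 = 74875
Branch B: 88000 (certain)
Overall = 0.68 × 74875 + 0.32 × 88000 = 50915 + 28160 = 79075

$79,075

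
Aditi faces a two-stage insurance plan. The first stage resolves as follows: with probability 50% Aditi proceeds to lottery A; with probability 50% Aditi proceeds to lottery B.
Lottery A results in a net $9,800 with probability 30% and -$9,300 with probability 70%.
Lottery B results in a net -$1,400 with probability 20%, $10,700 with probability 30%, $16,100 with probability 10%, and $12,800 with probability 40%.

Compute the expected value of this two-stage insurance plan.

EV(A) = 0.3 × 9800 + 0.7 × (-9300) = 2940 − 6510 = -3570
EV(B) = 0.2 × (-1400) + 0.3 × 10700 + 0.1 × 16100 + 0.4 × 12800 = -280 + 3210 + 1610 + 5120 = 9660
Overall = 0.5 × (-3570) + 0.5 × 9660 = -1785 + 4830 = 3045

$3,045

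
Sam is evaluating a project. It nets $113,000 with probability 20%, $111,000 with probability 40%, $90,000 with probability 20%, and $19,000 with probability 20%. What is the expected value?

$88,800

EV = 0.2 × 113000 + 0.4 × 111000 + 0.2 × 90000 + 0.2 × 19000 = 22600 + 44400 + 18000 + 3800 = 88800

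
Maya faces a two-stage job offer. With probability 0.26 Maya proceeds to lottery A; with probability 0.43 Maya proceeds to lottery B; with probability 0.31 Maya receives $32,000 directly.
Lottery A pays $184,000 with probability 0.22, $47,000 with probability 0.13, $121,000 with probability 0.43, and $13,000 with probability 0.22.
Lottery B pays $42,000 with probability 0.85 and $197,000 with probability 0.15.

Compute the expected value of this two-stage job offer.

$64,362.30

EV(A) = 0.22 × 184000 + 0.13 × 47000 + 0.43 × 121000 + 0.22 × 13000 = 40480 + 6110 + 52030 + 2860 = 101480
EV(B) = 0.85 × 42000 + 0.15 × 197000 = 35700 + 29550 = 65250
Branch C: 32000 (certain)
Overall = 0.26 × 101480 + 0.43 × 65250 + 0.31 × 32000 = 26384.8 + 28057.5 + 9920 = 64362.3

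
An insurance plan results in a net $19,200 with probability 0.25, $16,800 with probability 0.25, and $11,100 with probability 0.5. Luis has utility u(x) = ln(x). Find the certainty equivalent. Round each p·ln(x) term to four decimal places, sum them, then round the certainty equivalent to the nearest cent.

E[u] = 0.25·ln(19200) + 0.25·ln(16800) + 0.5·ln(11100) = 2.4657 + 2.4323 + 4.6574 = 9.5554
CE = e^9.5554 ≈ 14120.74

$14,120.74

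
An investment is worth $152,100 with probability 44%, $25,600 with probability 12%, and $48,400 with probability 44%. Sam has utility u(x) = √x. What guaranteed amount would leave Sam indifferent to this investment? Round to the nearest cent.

E[u] = 0.44·√152100 + 0.12·√25600 + 0.44·√48400 = 0.44·390 + 0.12·160 + 0.44·220 = 287.6
CE = (287.6)² = 82713.76

$82,713.76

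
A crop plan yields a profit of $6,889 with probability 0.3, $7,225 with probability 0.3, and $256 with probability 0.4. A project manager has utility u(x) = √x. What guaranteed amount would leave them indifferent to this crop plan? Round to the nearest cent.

$3,226.24

E[u] = 0.3·√6889 + 0.3·√7225 + 0.4·√256 = 0.3·83 + 0.3·85 + 0.4·16 = 56.8
CE = (56.8)² = 3226.24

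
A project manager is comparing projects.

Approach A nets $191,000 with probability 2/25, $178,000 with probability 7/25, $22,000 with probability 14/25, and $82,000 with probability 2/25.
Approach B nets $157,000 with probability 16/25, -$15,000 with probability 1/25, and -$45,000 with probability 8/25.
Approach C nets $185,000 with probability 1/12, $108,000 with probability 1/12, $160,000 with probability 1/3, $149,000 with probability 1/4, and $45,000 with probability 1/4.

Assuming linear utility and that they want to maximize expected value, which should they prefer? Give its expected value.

Approach C ($126,250)

Approach A = 2/25 × 191000 + 7/25 × 178000 + 14/25 × 22000 + 2/25 × 82000 = 15280 + 49840 + 12320 + 6560 = 84000
Approach B = 16/25 × 157000 + 1/25 × (-15000) + 8/25 × (-45000) = 100480 − 600 − 14400 = 85480
Approach C = 1/12 × 185000 + 1/12 × 108000 + 1/3 × 160000 + 1/4 × 149000 + 1/4 × 45000 = 15416.6667 + 9000 + 53333.3333 + 37250 + 11250 = 126250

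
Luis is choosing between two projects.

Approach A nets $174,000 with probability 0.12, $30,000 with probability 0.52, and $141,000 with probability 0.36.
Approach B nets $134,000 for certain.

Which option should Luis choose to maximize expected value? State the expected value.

Approach A = 0.12 × 174000 + 0.52 × 30000 + 0.36 × 141000 = 20880 + 15600 + 50760 = 87240
Approach B: 134000 (certain)

Approach B ($134,000)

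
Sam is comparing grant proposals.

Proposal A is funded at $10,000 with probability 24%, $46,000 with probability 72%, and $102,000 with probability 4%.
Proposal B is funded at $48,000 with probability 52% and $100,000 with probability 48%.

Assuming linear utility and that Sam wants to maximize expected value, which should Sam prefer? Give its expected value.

Proposal A = 0.24 × 10000 + 0.72 × 46000 + 0.04 × 102000 = 2400 + 33120 + 4080 = 39600
Proposal B = 0.52 × 48000 + 0.48 × 100000 = 24960 + 48000 = 72960

Proposal B ($72,960)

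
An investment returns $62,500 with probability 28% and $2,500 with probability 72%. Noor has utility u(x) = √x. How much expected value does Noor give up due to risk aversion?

$8,064

E[u] = 0.28·√62500 + 0.72·√2500 = 0.28·250 + 0.72·50 = 106
CE = (106)² = 11236
Risk premium = EV − CE = 19300 − 11236 = 8064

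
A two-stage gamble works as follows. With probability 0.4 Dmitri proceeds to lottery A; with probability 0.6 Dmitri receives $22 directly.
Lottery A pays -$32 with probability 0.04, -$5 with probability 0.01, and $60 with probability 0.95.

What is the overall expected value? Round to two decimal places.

$35.47

EV(A) = 0.04 × (-32) + 0.01 × (-5) + 0.95 × 60 = -1.28 − 0.05 + 57 = 55.67
Branch B: 22 (certain)
Overall = 0.4 × 55.67 + 0.6 × 22 = 22.268 + 13.2 = 35.468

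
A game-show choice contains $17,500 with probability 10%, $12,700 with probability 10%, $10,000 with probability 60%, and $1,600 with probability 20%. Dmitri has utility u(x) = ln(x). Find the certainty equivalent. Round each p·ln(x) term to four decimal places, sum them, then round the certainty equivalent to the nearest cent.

$7,507.82

E[u] = 0.1·ln(17500) + 0.1·ln(12700) + 0.6·ln(10000) + 0.2·ln(1600) = 0.9770 + 0.9449 + 5.5262 + 1.4756 = 8.9237
CE = e^8.9237 ≈ 7507.82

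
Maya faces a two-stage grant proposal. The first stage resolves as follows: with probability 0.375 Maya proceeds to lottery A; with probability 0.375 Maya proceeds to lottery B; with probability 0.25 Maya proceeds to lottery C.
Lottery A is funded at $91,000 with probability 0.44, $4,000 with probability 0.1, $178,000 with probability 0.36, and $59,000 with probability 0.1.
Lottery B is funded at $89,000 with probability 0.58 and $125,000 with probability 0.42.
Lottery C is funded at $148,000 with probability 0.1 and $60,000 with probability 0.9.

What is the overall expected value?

$97,652.50

EV(A) = 0.44 × 91000 + 0.1 × 4000 + 0.36 × 178000 + 0.1 × 59000 = 40040 + 400 + 64080 + 5900 = 110420
EV(B) = 0.58 × 89000 + 0.42 × 125000 = 51620 + 52500 = 104120
EV(C) = 0.1 × 148000 + 0.9 × 60000 = 14800 + 54000 = 68800
Overall = 0.375 × 110420 + 0.375 × 104120 + 0.25 × 68800 = 41407.5 + 39045 + 17200 = 97652.5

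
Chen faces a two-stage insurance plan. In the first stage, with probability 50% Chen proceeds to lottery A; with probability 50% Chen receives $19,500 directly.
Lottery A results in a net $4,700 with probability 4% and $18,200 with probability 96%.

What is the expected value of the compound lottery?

$18,580

EV(A) = 0.04 × 4700 + 0.96 × 18200 = 188 + 17472 = 17660
Branch B: 19500 (certain)
Overall = 0.5 × 17660 + 0.5 × 19500 = 8830 + 9750 = 18580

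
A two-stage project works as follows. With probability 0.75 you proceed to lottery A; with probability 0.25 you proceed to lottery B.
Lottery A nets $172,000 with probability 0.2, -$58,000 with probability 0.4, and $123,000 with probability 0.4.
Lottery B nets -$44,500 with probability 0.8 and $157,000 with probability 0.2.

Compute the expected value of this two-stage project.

EV(A) = 0.2 × 172000 + 0.4 × (-58000) + 0.4 × 123000 = 34400 − 23200 + 49200 = 60400
EV(B) = 0.8 × (-44500) + 0.2 × 157000 = -35600 + 31400 = -4200
Overall = 0.75 × 60400 + 0.25 × (-4200) = 45300 − 1050 = 44250

$44,250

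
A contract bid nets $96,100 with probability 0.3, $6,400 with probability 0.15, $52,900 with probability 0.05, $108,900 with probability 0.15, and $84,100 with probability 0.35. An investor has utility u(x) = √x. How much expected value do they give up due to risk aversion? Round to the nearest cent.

E[u] = 0.3·√96100 + 0.15·√6400 + 0.05·√52900 + 0.15·√108900 + 0.35·√84100 = 0.3·310 + 0.15·80 + 0.05·230 + 0.15·330 + 0.35·290 = 267.5
CE = (267.5)² = 71556.25
Risk premium = EV − CE = 78205 − 71556.25 = 6648.75

$6,648.75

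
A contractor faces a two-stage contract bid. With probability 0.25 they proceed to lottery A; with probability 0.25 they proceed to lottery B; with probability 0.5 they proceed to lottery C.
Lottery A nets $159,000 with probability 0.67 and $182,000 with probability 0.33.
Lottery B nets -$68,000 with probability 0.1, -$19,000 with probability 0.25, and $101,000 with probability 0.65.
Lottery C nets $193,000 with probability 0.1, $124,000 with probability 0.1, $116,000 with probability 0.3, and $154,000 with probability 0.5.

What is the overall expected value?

EV(A) = 0.67 × 159000 + 0.33 × 182000 = 106530 + 60060 = 166590
EV(B) = 0.1 × (-68000) + 0.25 × (-19000) + 0.65 × 101000 = -6800 − 4750 + 65650 = 54100
EV(C) = 0.1 × 193000 + 0.1 × 124000 + 0.3 × 116000 + 0.5 × 154000 = 19300 + 12400 + 34800 + 77000 = 143500
Overall = 0.25 × 166590 + 0.25 × 54100 + 0.5 × 143500 = 41647.5 + 13525 + 71750 = 126922.5

$126,922.50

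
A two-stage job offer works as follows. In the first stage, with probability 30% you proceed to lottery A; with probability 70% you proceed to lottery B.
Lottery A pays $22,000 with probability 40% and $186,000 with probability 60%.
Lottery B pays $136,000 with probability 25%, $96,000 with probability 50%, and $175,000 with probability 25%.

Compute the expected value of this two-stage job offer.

EV(A) = 0.4 × 22000 + 0.6 × 186000 = 8800 + 111600 = 120400
EV(B) = 0.25 × 136000 + 0.5 × 96000 + 0.25 × 175000 = 34000 + 48000 + 43750 = 125750
Overall = 0.3 × 120400 + 0.7 × 125750 = 36120 + 88025 = 124145

$124,145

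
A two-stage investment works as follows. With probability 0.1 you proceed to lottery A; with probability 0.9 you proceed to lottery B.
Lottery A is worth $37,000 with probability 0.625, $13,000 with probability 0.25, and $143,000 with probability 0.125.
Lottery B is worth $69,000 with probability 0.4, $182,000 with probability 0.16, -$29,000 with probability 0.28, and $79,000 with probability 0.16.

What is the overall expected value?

EV(A) = 0.625 × 37000 + 0.25 × 13000 + 0.125 × 143000 = 23125 + 3250 + 17875 = 44250
EV(B) = 0.4 × 69000 + 0.16 × 182000 + 0.28 × (-29000) + 0.16 × 79000 = 27600 + 29120 − 8120 + 12640 = 61240
Overall = 0.1 × 44250 + 0.9 × 61240 = 4425 + 55116 = 59541

$59,541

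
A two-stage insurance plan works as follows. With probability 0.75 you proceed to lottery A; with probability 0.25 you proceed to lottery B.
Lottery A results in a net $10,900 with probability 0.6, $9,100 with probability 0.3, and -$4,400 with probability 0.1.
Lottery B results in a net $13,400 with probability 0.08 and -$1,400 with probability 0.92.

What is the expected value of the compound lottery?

EV(A) = 0.6 × 10900 + 0.3 × 9100 + 0.1 × (-4400) = 6540 + 2730 − 440 = 8830
EV(B) = 0.08 × 13400 + 0.92 × (-1400) = 1072 − 1288 = -216
Overall = 0.75 × 8830 + 0.25 × (-216) = 6622.5 − 54 = 6568.5

$6,568.50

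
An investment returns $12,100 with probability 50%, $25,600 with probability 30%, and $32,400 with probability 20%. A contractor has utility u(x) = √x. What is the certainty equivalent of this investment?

E[u] = 0.5·√12100 + 0.3·√25600 + 0.2·√32400 = 0.5·110 + 0.3·160 + 0.2·180 = 139
CE = (139)² = 19321

$19,321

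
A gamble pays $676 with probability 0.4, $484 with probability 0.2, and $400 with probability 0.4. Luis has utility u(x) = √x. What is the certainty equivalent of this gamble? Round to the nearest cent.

E[u] = 0.4·√676 + 0.2·√484 + 0.4·√400 = 0.4·26 + 0.2·22 + 0.4·20 = 22.8
CE = (22.8)² = 519.84

$519.84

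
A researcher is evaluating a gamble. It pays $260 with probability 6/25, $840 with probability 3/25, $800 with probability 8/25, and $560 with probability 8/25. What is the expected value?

EV = 6/25 × 260 + 3/25 × 840 + 8/25 × 800 + 8/25 × 560 = 62.4 + 100.8 + 256 + 179.2 = 598.4

$598.40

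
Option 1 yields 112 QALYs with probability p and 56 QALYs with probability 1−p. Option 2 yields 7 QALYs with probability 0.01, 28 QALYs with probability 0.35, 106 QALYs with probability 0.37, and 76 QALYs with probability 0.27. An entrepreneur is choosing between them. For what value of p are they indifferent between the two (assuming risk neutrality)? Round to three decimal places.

p = 0.243

EV(Option 2) = 0.01 × 7 + 0.35 × 28 + 0.37 × 106 + 0.27 × 76 = 0.07 + 9.8 + 39.22 + 20.52 = 69.61
p·112 + (1−p)·56 = 69.61
56p + 56 = 69.61
p = (69.61 − 56) / 56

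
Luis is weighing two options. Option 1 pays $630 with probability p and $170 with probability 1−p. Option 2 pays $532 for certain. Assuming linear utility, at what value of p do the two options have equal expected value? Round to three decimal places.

p = 0.787

p·630 + (1−p)·170 = 532
460p + 170 = 532
p = (532 − 170) / 460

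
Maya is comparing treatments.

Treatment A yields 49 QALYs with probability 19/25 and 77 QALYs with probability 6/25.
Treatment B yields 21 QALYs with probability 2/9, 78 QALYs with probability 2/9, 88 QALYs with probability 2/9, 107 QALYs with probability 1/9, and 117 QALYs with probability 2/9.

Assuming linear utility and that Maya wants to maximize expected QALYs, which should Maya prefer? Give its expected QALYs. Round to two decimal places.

Treatment B (79.44 QALYs)

Treatment A = 19/25 × 49 + 6/25 × 77 = 37.24 + 18.48 = 55.72
Treatment B = 2/9 × 21 + 2/9 × 78 + 2/9 × 88 + 1/9 × 107 + 2/9 × 117 = 4.6667 + 17.3333 + 19.5556 + 11.8889 + 26 = 79.4444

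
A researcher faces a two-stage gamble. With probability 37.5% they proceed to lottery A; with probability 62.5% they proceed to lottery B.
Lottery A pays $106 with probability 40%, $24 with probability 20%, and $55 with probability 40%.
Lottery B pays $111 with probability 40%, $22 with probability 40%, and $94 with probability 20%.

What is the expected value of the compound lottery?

EV(A) = 0.4 × 106 + 0.2 × 24 + 0.4 × 55 = 42.4 + 4.8 + 22 = 69.2
EV(B) = 0.4 × 111 + 0.4 × 22 + 0.2 × 94 = 44.4 + 8.8 + 18.8 = 72
Overall = 0.375 × 69.2 + 0.625 × 72 = 25.95 + 45 = 70.95

$70.95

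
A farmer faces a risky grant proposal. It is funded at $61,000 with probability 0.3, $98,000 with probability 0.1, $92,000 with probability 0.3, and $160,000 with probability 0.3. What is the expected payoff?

EV = 0.3 × 61000 + 0.1 × 98000 + 0.3 × 92000 + 0.3 × 160000 = 18300 + 9800 + 27600 + 48000 = 103700

$103,700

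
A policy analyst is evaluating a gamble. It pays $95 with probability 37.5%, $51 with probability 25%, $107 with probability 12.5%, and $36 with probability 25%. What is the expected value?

EV = 0.375 × 95 + 0.25 × 51 + 0.125 × 107 + 0.25 × 36 = 35.625 + 12.75 + 13.375 + 9 = 70.75

$70.75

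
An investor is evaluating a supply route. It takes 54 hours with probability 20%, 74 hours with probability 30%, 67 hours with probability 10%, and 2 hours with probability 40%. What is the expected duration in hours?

40.5 hours

EV = 0.2 × 54 + 0.3 × 74 + 0.1 × 67 + 0.4 × 2 = 10.8 + 22.2 + 6.7 + 0.8 = 40.5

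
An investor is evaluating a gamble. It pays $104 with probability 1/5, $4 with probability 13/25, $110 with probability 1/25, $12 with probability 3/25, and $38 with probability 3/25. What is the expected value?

$33.28

EV = 1/5 × 104 + 13/25 × 4 + 1/25 × 110 + 3/25 × 12 + 3/25 × 38 = 20.8 + 2.08 + 4.4 + 1.44 + 4.56 = 33.28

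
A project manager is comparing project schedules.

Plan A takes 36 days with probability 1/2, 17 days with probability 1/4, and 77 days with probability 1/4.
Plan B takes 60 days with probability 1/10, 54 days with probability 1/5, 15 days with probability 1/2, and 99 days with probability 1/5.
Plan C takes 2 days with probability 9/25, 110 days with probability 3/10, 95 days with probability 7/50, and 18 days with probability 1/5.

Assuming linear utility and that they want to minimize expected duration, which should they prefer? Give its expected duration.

Plan A = 1/2 × 36 + 1/4 × 17 + 1/4 × 77 = 18 + 4.25 + 19.25 = 41.5
Plan B = 1/10 × 60 + 1/5 × 54 + 1/2 × 15 + 1/5 × 99 = 6 + 10.8 + 7.5 + 19.8 = 44.1
Plan C = 9/25 × 2 + 3/10 × 110 + 7/50 × 95 + 1/5 × 18 = 0.72 + 33 + 13.3 + 3.6 = 50.62

Plan A (41.5 days)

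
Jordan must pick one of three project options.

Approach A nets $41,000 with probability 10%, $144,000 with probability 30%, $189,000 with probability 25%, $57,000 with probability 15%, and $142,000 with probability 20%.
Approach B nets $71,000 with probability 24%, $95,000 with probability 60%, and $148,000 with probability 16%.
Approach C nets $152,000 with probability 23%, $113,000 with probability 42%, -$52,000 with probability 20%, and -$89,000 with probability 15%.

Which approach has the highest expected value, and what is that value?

Approach A ($131,500)

Approach A = 0.1 × 41000 + 0.3 × 144000 + 0.25 × 189000 + 0.15 × 57000 + 0.2 × 142000 = 4100 + 43200 + 47250 + 8550 + 28400 = 131500
Approach B = 0.24 × 71000 + 0.6 × 95000 + 0.16 × 148000 = 17040 + 57000 + 23680 = 97720
Approach C = 0.23 × 152000 + 0.42 × 113000 + 0.2 × (-52000) + 0.15 × (-89000) = 34960 + 47460 − 10400 − 13350 = 58670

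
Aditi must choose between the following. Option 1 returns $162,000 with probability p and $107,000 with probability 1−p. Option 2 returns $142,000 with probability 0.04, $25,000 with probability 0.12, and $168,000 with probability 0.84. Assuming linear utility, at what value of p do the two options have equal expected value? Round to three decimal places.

EV(Option 2) = 0.04 × 142000 + 0.12 × 25000 + 0.84 × 168000 = 5680 + 3000 + 141120 = 149800
p·162000 + (1−p)·107000 = 149800
55000p + 107000 = 149800
p = (149800 − 107000) / 55000

p = 0.778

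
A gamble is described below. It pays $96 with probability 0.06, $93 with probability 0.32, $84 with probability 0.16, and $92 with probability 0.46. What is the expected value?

EV = 0.06 × 96 + 0.32 × 93 + 0.16 × 84 + 0.46 × 92 = 5.76 + 29.76 + 13.44 + 42.32 = 91.28

$91.28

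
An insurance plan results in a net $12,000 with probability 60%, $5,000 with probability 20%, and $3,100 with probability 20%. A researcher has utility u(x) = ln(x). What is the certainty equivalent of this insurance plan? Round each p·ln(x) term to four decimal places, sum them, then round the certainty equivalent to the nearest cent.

E[u] = 0.6·ln(12000) + 0.2·ln(5000) + 0.2·ln(3100) = 5.6356 + 1.7034 + 1.6078 = 8.9468
CE = e^8.9468 ≈ 7683.27

$7,683.27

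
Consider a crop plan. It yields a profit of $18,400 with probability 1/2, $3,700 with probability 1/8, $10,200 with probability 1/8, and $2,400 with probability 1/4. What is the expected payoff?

EV = 1/2 × 18400 + 1/8 × 3700 + 1/8 × 10200 + 1/4 × 2400 = 9200 + 462.5 + 1275 + 600 = 11537.5

$11,537.50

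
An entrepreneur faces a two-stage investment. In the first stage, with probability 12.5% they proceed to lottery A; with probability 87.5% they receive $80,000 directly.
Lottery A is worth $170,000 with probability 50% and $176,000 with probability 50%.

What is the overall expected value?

EV(A) = 0.5 × 170000 + 0.5 × 176000 = 85000 + 88000 = 173000
Branch B: 80000 (certain)
Overall = 0.125 × 173000 + 0.875 × 80000 = 21625 + 70000 = 91625

$91,625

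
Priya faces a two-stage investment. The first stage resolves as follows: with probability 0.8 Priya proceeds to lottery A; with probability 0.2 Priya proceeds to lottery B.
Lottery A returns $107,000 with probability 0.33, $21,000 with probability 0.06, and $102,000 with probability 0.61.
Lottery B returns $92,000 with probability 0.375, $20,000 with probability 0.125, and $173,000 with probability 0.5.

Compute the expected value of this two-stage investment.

$103,732

EV(A) = 0.33 × 107000 + 0.06 × 21000 + 0.61 × 102000 = 35310 + 1260 + 62220 = 98790
EV(B) = 0.375 × 92000 + 0.125 × 20000 + 0.5 × 173000 = 34500 + 2500 + 86500 = 123500
Overall = 0.8 × 98790 + 0.2 × 123500 = 79032 + 24700 = 103732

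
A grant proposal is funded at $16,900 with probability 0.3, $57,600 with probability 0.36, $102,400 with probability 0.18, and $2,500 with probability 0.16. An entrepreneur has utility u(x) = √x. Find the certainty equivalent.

E[u] = 0.3·√16900 + 0.36·√57600 + 0.18·√102400 + 0.16·√2500 = 0.3·130 + 0.36·240 + 0.18·320 + 0.16·50 = 191
CE = (191)² = 36481

$36,481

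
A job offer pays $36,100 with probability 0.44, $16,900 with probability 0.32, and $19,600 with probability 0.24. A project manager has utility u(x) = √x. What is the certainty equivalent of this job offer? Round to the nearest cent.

E[u] = 0.44·√36100 + 0.32·√16900 + 0.24·√19600 = 0.44·190 + 0.32·130 + 0.24·140 = 158.8
CE = (158.8)² = 25217.44

$25,217.44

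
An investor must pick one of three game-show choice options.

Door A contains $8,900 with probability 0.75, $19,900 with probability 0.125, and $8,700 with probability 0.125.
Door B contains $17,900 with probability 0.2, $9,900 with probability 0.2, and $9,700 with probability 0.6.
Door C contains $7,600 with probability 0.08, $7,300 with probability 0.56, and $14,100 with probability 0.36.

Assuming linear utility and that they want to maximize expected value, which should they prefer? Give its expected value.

Door B ($11,380)

Door A = 0.75 × 8900 + 0.125 × 19900 + 0.125 × 8700 = 6675 + 2487.5 + 1087.5 = 10250
Door B = 0.2 × 17900 + 0.2 × 9900 + 0.6 × 9700 = 3580 + 1980 + 5820 = 11380
Door C = 0.08 × 7600 + 0.56 × 7300 + 0.36 × 14100 = 608 + 4088 + 5076 = 9772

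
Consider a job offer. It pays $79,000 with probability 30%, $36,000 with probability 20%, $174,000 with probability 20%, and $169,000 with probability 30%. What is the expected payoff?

$116,400

EV = 0.3 × 79000 + 0.2 × 36000 + 0.2 × 174000 + 0.3 × 169000 = 23700 + 7200 + 34800 + 50700 = 116400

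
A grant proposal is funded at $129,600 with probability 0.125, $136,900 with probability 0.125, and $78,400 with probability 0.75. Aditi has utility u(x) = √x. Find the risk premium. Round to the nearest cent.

$1,360.94

E[u] = 0.125·√129600 + 0.125·√136900 + 0.75·√78400 = 0.125·360 + 0.125·370 + 0.75·280 = 301.25
CE = (301.25)² = 90751.5625
Risk premium = EV − CE = 92112.5 − 90751.5625 = 1360.9375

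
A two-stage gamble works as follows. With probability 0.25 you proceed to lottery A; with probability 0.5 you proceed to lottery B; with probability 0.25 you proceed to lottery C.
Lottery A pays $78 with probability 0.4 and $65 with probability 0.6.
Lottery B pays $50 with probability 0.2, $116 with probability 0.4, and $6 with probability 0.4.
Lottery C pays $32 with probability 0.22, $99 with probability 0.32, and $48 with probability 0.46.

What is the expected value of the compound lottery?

EV(A) = 0.4 × 78 + 0.6 × 65 = 31.2 + 39 = 70.2
EV(B) = 0.2 × 50 + 0.4 × 116 + 0.4 × 6 = 10 + 46.4 + 2.4 = 58.8
EV(C) = 0.22 × 32 + 0.32 × 99 + 0.46 × 48 = 7.04 + 31.68 + 22.08 = 60.8
Overall = 0.25 × 70.2 + 0.5 × 58.8 + 0.25 × 60.8 = 17.55 + 29.4 + 15.2 = 62.15

$62.15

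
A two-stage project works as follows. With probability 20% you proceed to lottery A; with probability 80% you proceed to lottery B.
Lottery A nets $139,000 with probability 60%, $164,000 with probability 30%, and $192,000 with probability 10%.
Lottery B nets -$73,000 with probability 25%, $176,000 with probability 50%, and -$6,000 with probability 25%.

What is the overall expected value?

$84,960

EV(A) = 0.6 × 139000 + 0.3 × 164000 + 0.1 × 192000 = 83400 + 49200 + 19200 = 151800
EV(B) = 0.25 × (-73000) + 0.5 × 176000 + 0.25 × (-6000) = -18250 + 88000 − 1500 = 68250
Overall = 0.2 × 151800 + 0.8 × 68250 = 30360 + 54600 = 84960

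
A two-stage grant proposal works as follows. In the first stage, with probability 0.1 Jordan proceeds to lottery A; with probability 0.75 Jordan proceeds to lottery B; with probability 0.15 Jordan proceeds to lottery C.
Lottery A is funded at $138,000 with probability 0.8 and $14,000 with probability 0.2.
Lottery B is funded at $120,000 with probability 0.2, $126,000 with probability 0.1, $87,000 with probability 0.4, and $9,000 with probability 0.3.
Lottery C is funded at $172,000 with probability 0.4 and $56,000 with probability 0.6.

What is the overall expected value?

$82,255

EV(A) = 0.8 × 138000 + 0.2 × 14000 = 110400 + 2800 = 113200
EV(B) = 0.2 × 120000 + 0.1 × 126000 + 0.4 × 87000 + 0.3 × 9000 = 24000 + 12600 + 34800 + 2700 = 74100
EV(C) = 0.4 × 172000 + 0.6 × 56000 = 68800 + 33600 = 102400
Overall = 0.1 × 113200 + 0.75 × 74100 + 0.15 × 102400 = 11320 + 55575 + 15360 = 82255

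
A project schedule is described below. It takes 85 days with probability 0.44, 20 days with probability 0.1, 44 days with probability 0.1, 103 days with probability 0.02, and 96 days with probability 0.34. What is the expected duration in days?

EV = 0.44 × 85 + 0.1 × 20 + 0.1 × 44 + 0.02 × 103 + 0.34 × 96 = 37.4 + 2 + 4.4 + 2.06 + 32.64 = 78.5

78.5 days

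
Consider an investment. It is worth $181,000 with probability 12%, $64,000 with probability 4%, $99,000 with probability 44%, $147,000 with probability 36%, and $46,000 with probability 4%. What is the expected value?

EV = 0.12 × 181000 + 0.04 × 64000 + 0.44 × 99000 + 0.36 × 147000 + 0.04 × 46000 = 21720 + 2560 + 43560 + 52920 + 1840 = 122600

$122,600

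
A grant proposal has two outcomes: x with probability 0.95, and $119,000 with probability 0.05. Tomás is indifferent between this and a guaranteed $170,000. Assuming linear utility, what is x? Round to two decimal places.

x = $172,684.21

0.95·x + 0.05·119000 = 170000
0.95·x = 170000 − 5950 = 164050
x = 164050 / 0.95 = 172684.2105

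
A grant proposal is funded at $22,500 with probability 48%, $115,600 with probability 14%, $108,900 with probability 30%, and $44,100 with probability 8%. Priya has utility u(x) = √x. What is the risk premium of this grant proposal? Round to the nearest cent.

$7,768.84

E[u] = 0.48·√22500 + 0.14·√115600 + 0.3·√108900 + 0.08·√44100 = 0.48·150 + 0.14·340 + 0.3·330 + 0.08·210 = 235.4
CE = (235.4)² = 55413.16
Risk premium = EV − CE = 63182 − 55413.16 = 7768.84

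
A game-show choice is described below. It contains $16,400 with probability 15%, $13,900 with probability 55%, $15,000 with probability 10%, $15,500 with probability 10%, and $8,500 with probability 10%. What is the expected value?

EV = 0.15 × 16400 + 0.55 × 13900 + 0.1 × 15000 + 0.1 × 15500 + 0.1 × 8500 = 2460 + 7645 + 1500 + 1550 + 850 = 14005

$14,005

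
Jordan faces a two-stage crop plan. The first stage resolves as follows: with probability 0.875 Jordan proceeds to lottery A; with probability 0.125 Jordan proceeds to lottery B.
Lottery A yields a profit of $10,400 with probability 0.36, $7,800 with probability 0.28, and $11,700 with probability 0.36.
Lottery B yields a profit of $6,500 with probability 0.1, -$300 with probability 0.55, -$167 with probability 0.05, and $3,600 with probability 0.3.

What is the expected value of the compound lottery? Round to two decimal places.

$9,067.08

EV(A) = 0.36 × 10400 + 0.28 × 7800 + 0.36 × 11700 = 3744 + 2184 + 4212 = 10140
EV(B) = 0.1 × 6500 + 0.55 × (-300) + 0.05 × (-167) + 0.3 × 3600 = 650 − 165 − 8.35 + 1080 = 1556.65
Overall = 0.875 × 10140 + 0.125 × 1556.65 = 8872.5 + 194.58125 = 9067.08125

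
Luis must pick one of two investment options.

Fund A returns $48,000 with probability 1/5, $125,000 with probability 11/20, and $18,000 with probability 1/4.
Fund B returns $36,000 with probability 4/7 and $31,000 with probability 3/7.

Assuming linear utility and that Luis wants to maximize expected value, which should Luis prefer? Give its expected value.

Fund A ($82,850)

Fund A = 1/5 × 48000 + 11/20 × 125000 + 1/4 × 18000 = 9600 + 68750 + 4500 = 82850
Fund B = 4/7 × 36000 + 3/7 × 31000 = 20571.4286 + 13285.7143 = 33857.1429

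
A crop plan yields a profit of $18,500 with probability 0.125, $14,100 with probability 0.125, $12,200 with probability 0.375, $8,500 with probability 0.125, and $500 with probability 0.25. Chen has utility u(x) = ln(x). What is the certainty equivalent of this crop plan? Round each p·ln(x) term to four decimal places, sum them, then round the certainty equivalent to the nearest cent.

E[u] = 0.125·ln(18500) + 0.125·ln(14100) + 0.375·ln(12200) + 0.125·ln(8500) + 0.25·ln(500) = 1.2282 + 1.1942 + 3.5284 + 1.1310 + 1.5537 = 8.6355
CE = e^8.6355 ≈ 5627.95

$5,627.95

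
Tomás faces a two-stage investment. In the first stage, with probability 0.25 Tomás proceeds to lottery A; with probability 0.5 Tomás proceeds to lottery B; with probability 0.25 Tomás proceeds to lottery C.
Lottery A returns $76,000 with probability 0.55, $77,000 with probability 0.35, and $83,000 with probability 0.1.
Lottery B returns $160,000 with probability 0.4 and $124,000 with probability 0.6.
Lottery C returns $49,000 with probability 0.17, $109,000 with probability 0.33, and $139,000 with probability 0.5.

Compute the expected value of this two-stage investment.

$116,912.50

EV(A) = 0.55 × 76000 + 0.35 × 77000 + 0.1 × 83000 = 41800 + 26950 + 8300 = 77050
EV(B) = 0.4 × 160000 + 0.6 × 124000 = 64000 + 74400 = 138400
EV(C) = 0.17 × 49000 + 0.33 × 109000 + 0.5 × 139000 = 8330 + 35970 + 69500 = 113800
Overall = 0.25 × 77050 + 0.5 × 138400 + 0.25 × 113800 = 19262.5 + 69200 + 28450 = 116912.5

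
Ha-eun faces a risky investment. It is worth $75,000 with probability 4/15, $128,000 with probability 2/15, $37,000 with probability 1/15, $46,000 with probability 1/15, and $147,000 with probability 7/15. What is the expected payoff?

$111,200

EV = 4/15 × 75000 + 2/15 × 128000 + 1/15 × 37000 + 1/15 × 46000 + 7/15 × 147000 = 20000 + 17066.6667 + 2466.6667 + 3066.6667 + 68600 = 111200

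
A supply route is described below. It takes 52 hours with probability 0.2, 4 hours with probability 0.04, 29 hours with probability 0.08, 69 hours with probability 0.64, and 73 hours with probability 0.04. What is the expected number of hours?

EV = 0.2 × 52 + 0.04 × 4 + 0.08 × 29 + 0.64 × 69 + 0.04 × 73 = 10.4 + 0.16 + 2.32 + 44.16 + 2.92 = 59.96

59.96 hours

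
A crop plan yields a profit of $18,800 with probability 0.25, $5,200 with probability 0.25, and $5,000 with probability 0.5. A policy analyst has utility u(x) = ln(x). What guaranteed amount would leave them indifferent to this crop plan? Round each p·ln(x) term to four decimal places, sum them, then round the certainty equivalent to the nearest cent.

E[u] = 0.25·ln(18800) + 0.25·ln(5200) + 0.5·ln(5000) = 2.4604 + 2.1391 + 4.2586 = 8.8581
CE = e^8.8581 ≈ 7031.11

$7,031.11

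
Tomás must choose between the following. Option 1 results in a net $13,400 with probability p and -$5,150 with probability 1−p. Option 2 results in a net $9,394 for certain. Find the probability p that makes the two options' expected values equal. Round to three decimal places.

p = 0.784

p·13400 + (1−p)·(-5150) = 9394
18550p − 5150 = 9394
p = (9394 + 5150) / 18550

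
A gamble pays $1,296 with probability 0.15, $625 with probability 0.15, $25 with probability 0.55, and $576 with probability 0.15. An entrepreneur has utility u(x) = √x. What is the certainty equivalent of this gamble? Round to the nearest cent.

$240.25

E[u] = 0.15·√1296 + 0.15·√625 + 0.55·√25 + 0.15·√576 = 0.15·36 + 0.15·25 + 0.55·5 + 0.15·24 = 15.5
CE = (15.5)² = 240.25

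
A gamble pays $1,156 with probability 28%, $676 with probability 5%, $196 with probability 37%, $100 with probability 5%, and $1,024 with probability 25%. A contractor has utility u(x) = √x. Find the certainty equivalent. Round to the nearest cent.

$600.25

E[u] = 0.28·√1156 + 0.05·√676 + 0.37·√196 + 0.05·√100 + 0.25·√1024 = 0.28·34 + 0.05·26 + 0.37·14 + 0.05·10 + 0.25·32 = 24.5
CE = (24.5)² = 600.25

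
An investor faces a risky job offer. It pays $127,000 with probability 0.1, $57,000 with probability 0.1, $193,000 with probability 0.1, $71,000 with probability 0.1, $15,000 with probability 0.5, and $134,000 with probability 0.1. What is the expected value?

$65,700

EV = 0.1 × 127000 + 0.1 × 57000 + 0.1 × 193000 + 0.1 × 71000 + 0.5 × 15000 + 0.1 × 134000 = 12700 + 5700 + 19300 + 7100 + 7500 + 13400 = 65700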